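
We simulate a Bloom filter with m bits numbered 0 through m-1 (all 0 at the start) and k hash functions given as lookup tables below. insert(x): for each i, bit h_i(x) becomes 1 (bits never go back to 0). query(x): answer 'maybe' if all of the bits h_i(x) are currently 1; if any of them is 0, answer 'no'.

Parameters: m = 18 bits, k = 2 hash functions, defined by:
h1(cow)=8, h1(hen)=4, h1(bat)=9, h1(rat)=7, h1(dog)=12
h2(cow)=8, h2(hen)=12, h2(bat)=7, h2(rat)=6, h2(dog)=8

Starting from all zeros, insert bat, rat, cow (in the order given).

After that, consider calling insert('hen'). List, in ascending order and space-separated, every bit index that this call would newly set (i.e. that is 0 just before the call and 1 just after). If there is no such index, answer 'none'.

Answer: 4 12

Derivation:
Start: bits=000000000000000000
After insert 'bat': sets bits 7 9 -> bits=000000010100000000
After insert 'rat': sets bits 6 7 -> bits=000000110100000000
After insert 'cow': sets bits 8 -> bits=000000111100000000
insert 'hen' would touch bits 4 12; currently bit4=0, bit12=0
Bits that are 0 among those (would change 0->1): 4 12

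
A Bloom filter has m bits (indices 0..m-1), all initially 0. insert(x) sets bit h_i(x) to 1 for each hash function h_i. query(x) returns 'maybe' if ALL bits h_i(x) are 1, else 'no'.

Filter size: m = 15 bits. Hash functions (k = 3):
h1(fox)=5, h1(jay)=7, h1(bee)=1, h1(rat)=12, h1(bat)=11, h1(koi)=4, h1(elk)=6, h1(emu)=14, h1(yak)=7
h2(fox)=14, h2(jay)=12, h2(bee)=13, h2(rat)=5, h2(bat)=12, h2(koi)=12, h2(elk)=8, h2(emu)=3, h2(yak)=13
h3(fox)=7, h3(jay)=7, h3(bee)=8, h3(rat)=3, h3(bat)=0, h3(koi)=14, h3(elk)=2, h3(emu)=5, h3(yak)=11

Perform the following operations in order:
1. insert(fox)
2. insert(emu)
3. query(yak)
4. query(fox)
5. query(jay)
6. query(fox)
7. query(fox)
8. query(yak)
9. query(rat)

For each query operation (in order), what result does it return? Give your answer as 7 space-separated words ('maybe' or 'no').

Answer: no maybe no maybe maybe no no

Derivation:
Start: bits=000000000000000
Op 1: insert fox -> sets bits 5 7 14 -> bits=000001010000001
Op 2: insert emu -> sets bits 3 5 14 -> bits=000101010000001
Op 3: query yak -> checks bit7=1, bit11=0, bit13=0 (has a 0) -> no
Op 4: query fox -> checks bit5=1, bit7=1, bit14=1 (all 1) -> maybe
Op 5: query jay -> checks bit7=1, bit12=0 (has a 0) -> no
Op 6: query fox -> checks bit5=1, bit7=1, bit14=1 (all 1) -> maybe
Op 7: query fox -> checks bit5=1, bit7=1, bit14=1 (all 1) -> maybe
Op 8: query yak -> checks bit7=1, bit11=0, bit13=0 (has a 0) -> no
Op 9: query rat -> checks bit3=1, bit5=1, bit12=0 (has a 0) -> no
Query results in order: no maybe no maybe maybe no no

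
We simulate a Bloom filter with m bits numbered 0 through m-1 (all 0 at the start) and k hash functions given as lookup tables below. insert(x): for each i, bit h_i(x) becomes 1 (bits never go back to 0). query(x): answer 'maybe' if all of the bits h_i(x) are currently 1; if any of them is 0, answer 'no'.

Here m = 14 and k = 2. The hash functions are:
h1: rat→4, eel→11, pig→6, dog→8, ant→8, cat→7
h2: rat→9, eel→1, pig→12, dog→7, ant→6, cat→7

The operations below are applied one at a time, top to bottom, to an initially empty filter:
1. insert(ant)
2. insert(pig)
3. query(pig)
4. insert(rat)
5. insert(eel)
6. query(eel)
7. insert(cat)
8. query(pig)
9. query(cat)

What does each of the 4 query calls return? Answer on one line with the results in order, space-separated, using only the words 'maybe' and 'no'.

Answer: maybe maybe maybe maybe

Derivation:
Start: bits=00000000000000
Op 1: insert ant -> sets bits 6 8 -> bits=00000010100000
Op 2: insert pig -> sets bits 6 12 -> bits=00000010100010
Op 3: query pig -> checks bit6=1, bit12=1 (all 1) -> maybe
Op 4: insert rat -> sets bits 4 9 -> bits=00001010110010
Op 5: insert eel -> sets bits 1 11 -> bits=01001010110110
Op 6: query eel -> checks bit1=1, bit11=1 (all 1) -> maybe
Op 7: insert cat -> sets bits 7 -> bits=01001011110110
Op 8: query pig -> checks bit6=1, bit12=1 (all 1) -> maybe
Op 9: query cat -> checks bit7=1 (all 1) -> maybe
Query results in order: maybe maybe maybe maybe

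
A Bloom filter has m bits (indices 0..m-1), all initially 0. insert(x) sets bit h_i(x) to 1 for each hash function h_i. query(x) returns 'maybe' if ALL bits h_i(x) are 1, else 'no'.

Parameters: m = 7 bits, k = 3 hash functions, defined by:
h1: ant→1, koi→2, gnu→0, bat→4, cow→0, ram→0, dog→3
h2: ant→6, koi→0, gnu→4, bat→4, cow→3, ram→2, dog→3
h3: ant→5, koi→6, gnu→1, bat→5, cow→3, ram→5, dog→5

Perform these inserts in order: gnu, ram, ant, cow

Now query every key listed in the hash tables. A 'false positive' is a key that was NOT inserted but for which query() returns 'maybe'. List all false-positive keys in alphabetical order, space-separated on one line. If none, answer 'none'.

Answer: bat dog koi

Derivation:
Start: bits=0000000
After insert 'gnu': sets bits 0 1 4 -> bits=1100100
After insert 'ram': sets bits 0 2 5 -> bits=1110110
After insert 'ant': sets bits 1 5 6 -> bits=1110111
After insert 'cow': sets bits 0 3 -> bits=1111111
Not inserted: bat dog koi — query each against bits=1111111:
query bat: checks bit4=1, bit5=1 (all 1) -> maybe => FALSE POSITIVE
query dog: checks bit3=1, bit5=1 (all 1) -> maybe => FALSE POSITIVE
query koi: checks bit0=1, bit2=1, bit6=1 (all 1) -> maybe => FALSE POSITIVE
False positives (alphabetical): bat dog koi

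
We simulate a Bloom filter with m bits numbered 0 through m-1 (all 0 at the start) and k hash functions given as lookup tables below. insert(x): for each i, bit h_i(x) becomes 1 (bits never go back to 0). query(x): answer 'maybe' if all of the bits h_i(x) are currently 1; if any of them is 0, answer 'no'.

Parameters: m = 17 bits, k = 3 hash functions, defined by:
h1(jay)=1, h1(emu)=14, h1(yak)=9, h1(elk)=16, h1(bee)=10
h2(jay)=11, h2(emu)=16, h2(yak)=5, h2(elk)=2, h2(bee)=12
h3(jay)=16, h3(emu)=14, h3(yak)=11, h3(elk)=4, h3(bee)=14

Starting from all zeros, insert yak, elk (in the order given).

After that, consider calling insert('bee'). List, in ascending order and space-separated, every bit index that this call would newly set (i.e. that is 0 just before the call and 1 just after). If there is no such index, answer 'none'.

Start: bits=00000000000000000
After insert 'yak': sets bits 5 9 11 -> bits=00000100010100000
After insert 'elk': sets bits 2 4 16 -> bits=00101100010100001
insert 'bee' would touch bits 10 12 14; currently bit10=0, bit12=0, bit14=0
Bits that are 0 among those (would change 0->1): 10 12 14

Answer: 10 12 14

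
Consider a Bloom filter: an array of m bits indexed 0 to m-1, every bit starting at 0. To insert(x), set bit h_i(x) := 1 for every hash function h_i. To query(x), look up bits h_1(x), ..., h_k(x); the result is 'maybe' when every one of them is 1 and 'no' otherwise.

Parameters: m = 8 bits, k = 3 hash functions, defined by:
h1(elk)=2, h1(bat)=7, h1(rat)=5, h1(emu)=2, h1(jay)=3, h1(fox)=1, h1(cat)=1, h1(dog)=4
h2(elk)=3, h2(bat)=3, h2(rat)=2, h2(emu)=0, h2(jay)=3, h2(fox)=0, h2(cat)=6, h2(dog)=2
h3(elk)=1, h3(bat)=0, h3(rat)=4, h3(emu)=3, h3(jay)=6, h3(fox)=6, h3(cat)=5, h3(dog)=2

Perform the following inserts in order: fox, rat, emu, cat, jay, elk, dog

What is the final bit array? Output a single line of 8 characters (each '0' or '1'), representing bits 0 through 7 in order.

Answer: 11111110

Derivation:
Start: bits=00000000
After insert 'fox': sets bits 0 1 6 -> bits=11000010
After insert 'rat': sets bits 2 4 5 -> bits=11101110
After insert 'emu': sets bits 0 2 3 -> bits=11111110
After insert 'cat': sets bits 1 5 6 -> bits=11111110
After insert 'jay': sets bits 3 6 -> bits=11111110
After insert 'elk': sets bits 1 2 3 -> bits=11111110
After insert 'dog': sets bits 2 4 -> bits=11111110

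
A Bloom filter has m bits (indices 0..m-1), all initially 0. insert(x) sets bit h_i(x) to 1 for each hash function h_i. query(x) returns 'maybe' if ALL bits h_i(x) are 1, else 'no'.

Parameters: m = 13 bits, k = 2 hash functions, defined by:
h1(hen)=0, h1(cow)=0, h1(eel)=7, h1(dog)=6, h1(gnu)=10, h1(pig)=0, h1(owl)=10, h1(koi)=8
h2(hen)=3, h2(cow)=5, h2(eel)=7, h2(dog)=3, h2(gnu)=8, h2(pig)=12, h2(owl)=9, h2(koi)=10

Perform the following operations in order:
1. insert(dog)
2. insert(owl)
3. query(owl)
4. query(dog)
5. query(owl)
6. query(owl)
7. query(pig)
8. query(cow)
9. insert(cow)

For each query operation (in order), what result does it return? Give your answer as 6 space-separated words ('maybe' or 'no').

Answer: maybe maybe maybe maybe no no

Derivation:
Start: bits=0000000000000
Op 1: insert dog -> sets bits 3 6 -> bits=0001001000000
Op 2: insert owl -> sets bits 9 10 -> bits=0001001001100
Op 3: query owl -> checks bit9=1, bit10=1 (all 1) -> maybe
Op 4: query dog -> checks bit3=1, bit6=1 (all 1) -> maybe
Op 5: query owl -> checks bit9=1, bit10=1 (all 1) -> maybe
Op 6: query owl -> checks bit9=1, bit10=1 (all 1) -> maybe
Op 7: query pig -> checks bit0=0, bit12=0 (has a 0) -> no
Op 8: query cow -> checks bit0=0, bit5=0 (has a 0) -> no
Op 9: insert cow -> sets bits 0 5 -> bits=1001011001100
Query results in order: maybe maybe maybe maybe no no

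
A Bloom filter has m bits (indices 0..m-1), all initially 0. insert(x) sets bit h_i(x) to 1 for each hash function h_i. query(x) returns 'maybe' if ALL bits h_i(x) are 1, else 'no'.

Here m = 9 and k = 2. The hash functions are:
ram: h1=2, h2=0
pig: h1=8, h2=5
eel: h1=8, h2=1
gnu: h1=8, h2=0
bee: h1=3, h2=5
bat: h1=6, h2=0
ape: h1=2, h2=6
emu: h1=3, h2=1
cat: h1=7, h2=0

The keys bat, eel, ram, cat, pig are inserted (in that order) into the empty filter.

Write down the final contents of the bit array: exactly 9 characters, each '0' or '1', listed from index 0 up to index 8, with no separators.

Answer: 111001111

Derivation:
Start: bits=000000000
After insert 'bat': sets bits 0 6 -> bits=100000100
After insert 'eel': sets bits 1 8 -> bits=110000101
After insert 'ram': sets bits 0 2 -> bits=111000101
After insert 'cat': sets bits 0 7 -> bits=111000111
After insert 'pig': sets bits 5 8 -> bits=111001111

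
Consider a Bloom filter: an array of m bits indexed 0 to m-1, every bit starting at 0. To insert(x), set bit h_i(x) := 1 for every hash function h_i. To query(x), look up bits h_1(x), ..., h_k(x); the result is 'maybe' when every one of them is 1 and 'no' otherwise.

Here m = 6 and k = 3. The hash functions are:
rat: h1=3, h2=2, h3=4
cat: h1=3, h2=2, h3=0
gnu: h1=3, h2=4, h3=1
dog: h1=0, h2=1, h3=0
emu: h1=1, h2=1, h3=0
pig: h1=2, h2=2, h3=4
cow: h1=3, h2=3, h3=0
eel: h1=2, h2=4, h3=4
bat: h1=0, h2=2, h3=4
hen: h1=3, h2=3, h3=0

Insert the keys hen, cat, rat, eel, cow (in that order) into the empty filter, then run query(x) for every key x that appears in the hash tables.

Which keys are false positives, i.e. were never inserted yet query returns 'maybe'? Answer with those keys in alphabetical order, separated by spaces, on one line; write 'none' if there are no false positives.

Answer: bat pig

Derivation:
Start: bits=000000
After insert 'hen': sets bits 0 3 -> bits=100100
After insert 'cat': sets bits 0 2 3 -> bits=101100
After insert 'rat': sets bits 2 3 4 -> bits=101110
After insert 'eel': sets bits 2 4 -> bits=101110
After insert 'cow': sets bits 0 3 -> bits=101110
Not inserted: bat dog emu gnu pig — query each against bits=101110:
query bat: checks bit0=1, bit2=1, bit4=1 (all 1) -> maybe => FALSE POSITIVE
query dog: checks bit0=1, bit1=0 (has a 0) -> no => not a false positive
query emu: checks bit0=1, bit1=0 (has a 0) -> no => not a false positive
query gnu: checks bit1=0, bit3=1, bit4=1 (has a 0) -> no => not a false positive
query pig: checks bit2=1, bit4=1 (all 1) -> maybe => FALSE POSITIVE
False positives (alphabetical): bat pig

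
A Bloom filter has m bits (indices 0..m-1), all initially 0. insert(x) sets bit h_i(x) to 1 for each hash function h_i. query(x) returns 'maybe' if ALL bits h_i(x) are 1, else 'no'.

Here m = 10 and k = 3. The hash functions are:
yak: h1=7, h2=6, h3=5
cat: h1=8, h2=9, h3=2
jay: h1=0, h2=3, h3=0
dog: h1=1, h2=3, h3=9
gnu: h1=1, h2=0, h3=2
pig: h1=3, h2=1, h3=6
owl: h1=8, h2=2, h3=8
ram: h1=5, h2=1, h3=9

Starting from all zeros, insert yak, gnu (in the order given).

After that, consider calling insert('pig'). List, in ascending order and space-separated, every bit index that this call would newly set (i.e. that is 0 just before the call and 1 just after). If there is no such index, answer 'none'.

Start: bits=0000000000
After insert 'yak': sets bits 5 6 7 -> bits=0000011100
After insert 'gnu': sets bits 0 1 2 -> bits=1110011100
insert 'pig' would touch bits 1 3 6; currently bit1=1, bit3=0, bit6=1
Bits that are 0 among those (would change 0->1): 3

Answer: 3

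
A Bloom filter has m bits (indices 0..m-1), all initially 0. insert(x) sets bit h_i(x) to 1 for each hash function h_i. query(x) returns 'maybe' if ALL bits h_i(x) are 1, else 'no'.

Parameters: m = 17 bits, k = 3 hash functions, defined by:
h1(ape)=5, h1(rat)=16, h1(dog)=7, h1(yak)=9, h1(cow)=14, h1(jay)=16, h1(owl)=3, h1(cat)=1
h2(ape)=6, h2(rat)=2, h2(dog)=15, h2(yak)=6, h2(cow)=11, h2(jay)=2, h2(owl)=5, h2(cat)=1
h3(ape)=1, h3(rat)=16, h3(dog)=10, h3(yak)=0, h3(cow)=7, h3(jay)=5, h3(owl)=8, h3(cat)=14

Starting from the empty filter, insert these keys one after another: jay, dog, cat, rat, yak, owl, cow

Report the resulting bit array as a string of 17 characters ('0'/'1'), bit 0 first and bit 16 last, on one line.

Start: bits=00000000000000000
After insert 'jay': sets bits 2 5 16 -> bits=00100100000000001
After insert 'dog': sets bits 7 10 15 -> bits=00100101001000011
After insert 'cat': sets bits 1 14 -> bits=01100101001000111
After insert 'rat': sets bits 2 16 -> bits=01100101001000111
After insert 'yak': sets bits 0 6 9 -> bits=11100111011000111
After insert 'owl': sets bits 3 5 8 -> bits=11110111111000111
After insert 'cow': sets bits 7 11 14 -> bits=11110111111100111

Answer: 11110111111100111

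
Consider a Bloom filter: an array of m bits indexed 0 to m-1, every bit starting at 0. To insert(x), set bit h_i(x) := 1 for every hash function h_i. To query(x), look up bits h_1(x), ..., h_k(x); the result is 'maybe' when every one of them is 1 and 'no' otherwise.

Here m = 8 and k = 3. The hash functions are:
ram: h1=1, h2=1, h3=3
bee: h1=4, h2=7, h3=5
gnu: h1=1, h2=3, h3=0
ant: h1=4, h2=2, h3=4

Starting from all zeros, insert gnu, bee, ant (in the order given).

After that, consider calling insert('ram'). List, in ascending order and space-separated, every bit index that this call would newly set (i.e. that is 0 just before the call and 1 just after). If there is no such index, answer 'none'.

Answer: none

Derivation:
Start: bits=00000000
After insert 'gnu': sets bits 0 1 3 -> bits=11010000
After insert 'bee': sets bits 4 5 7 -> bits=11011101
After insert 'ant': sets bits 2 4 -> bits=11111101
insert 'ram' would touch bits 1 3; currently bit1=1, bit3=1
Bits that are 0 among those (would change 0->1): none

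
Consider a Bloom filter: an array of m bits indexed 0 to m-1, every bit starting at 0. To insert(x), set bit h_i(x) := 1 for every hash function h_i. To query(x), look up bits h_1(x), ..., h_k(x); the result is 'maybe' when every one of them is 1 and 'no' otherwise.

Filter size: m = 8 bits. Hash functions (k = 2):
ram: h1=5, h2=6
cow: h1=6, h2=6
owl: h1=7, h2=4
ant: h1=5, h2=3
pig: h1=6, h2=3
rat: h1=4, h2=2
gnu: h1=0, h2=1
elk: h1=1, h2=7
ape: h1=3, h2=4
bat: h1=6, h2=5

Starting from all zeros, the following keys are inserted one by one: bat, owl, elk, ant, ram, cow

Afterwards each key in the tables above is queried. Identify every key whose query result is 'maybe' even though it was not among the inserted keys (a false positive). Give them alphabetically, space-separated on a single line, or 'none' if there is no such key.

Start: bits=00000000
After insert 'bat': sets bits 5 6 -> bits=00000110
After insert 'owl': sets bits 4 7 -> bits=00001111
After insert 'elk': sets bits 1 7 -> bits=01001111
After insert 'ant': sets bits 3 5 -> bits=01011111
After insert 'ram': sets bits 5 6 -> bits=01011111
After insert 'cow': sets bits 6 -> bits=01011111
Not inserted: ape gnu pig rat — query each against bits=01011111:
query ape: checks bit3=1, bit4=1 (all 1) -> maybe => FALSE POSITIVE
query gnu: checks bit0=0, bit1=1 (has a 0) -> no => not a false positive
query pig: checks bit3=1, bit6=1 (all 1) -> maybe => FALSE POSITIVE
query rat: checks bit2=0, bit4=1 (has a 0) -> no => not a false positive
False positives (alphabetical): ape pig

Answer: ape pig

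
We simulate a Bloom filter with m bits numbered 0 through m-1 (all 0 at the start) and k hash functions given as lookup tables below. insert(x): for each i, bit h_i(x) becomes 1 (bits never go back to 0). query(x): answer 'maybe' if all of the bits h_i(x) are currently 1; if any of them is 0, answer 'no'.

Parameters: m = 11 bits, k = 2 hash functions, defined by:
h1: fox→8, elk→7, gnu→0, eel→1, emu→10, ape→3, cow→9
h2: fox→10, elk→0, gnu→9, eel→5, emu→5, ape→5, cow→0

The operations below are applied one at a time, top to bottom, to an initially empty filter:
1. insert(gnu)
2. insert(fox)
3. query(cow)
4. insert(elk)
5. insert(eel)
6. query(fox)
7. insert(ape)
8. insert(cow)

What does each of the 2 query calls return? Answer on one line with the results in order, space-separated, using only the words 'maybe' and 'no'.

Answer: maybe maybe

Derivation:
Start: bits=00000000000
Op 1: insert gnu -> sets bits 0 9 -> bits=10000000010
Op 2: insert fox -> sets bits 8 10 -> bits=10000000111
Op 3: query cow -> checks bit0=1, bit9=1 (all 1) -> maybe
Op 4: insert elk -> sets bits 0 7 -> bits=10000001111
Op 5: insert eel -> sets bits 1 5 -> bits=11000101111
Op 6: query fox -> checks bit8=1, bit10=1 (all 1) -> maybe
Op 7: insert ape -> sets bits 3 5 -> bits=11010101111
Op 8: insert cow -> sets bits 0 9 -> bits=11010101111
Query results in order: maybe maybe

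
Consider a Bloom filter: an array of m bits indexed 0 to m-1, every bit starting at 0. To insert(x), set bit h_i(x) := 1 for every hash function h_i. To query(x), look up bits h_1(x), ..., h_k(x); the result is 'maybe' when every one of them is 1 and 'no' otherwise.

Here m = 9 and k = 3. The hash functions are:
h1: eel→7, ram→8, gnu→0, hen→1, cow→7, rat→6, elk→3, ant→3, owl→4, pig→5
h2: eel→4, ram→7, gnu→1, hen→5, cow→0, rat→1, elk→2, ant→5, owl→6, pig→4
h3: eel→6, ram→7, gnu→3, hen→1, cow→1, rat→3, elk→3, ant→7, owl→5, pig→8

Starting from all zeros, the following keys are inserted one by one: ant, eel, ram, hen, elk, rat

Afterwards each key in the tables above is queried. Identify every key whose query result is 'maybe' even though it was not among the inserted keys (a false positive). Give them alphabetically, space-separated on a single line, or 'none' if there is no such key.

Answer: owl pig

Derivation:
Start: bits=000000000
After insert 'ant': sets bits 3 5 7 -> bits=000101010
After insert 'eel': sets bits 4 6 7 -> bits=000111110
After insert 'ram': sets bits 7 8 -> bits=000111111
After insert 'hen': sets bits 1 5 -> bits=010111111
After insert 'elk': sets bits 2 3 -> bits=011111111
After insert 'rat': sets bits 1 3 6 -> bits=011111111
Not inserted: cow gnu owl pig — query each against bits=011111111:
query cow: checks bit0=0, bit1=1, bit7=1 (has a 0) -> no => not a false positive
query gnu: checks bit0=0, bit1=1, bit3=1 (has a 0) -> no => not a false positive
query owl: checks bit4=1, bit5=1, bit6=1 (all 1) -> maybe => FALSE POSITIVE
query pig: checks bit4=1, bit5=1, bit8=1 (all 1) -> maybe => FALSE POSITIVE
False positives (alphabetical): owl pig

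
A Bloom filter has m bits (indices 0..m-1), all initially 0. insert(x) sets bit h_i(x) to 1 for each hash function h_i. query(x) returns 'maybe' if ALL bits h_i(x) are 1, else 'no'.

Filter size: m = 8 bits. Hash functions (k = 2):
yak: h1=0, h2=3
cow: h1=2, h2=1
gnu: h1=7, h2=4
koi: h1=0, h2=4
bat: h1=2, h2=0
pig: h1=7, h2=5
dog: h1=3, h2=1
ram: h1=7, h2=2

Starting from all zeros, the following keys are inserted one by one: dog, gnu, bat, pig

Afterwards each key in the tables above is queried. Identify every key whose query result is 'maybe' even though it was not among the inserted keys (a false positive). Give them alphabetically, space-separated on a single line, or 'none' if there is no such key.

Answer: cow koi ram yak

Derivation:
Start: bits=00000000
After insert 'dog': sets bits 1 3 -> bits=01010000
After insert 'gnu': sets bits 4 7 -> bits=01011001
After insert 'bat': sets bits 0 2 -> bits=11111001
After insert 'pig': sets bits 5 7 -> bits=11111101
Not inserted: cow koi ram yak — query each against bits=11111101:
query cow: checks bit1=1, bit2=1 (all 1) -> maybe => FALSE POSITIVE
query koi: checks bit0=1, bit4=1 (all 1) -> maybe => FALSE POSITIVE
query ram: checks bit2=1, bit7=1 (all 1) -> maybe => FALSE POSITIVE
query yak: checks bit0=1, bit3=1 (all 1) -> maybe => FALSE POSITIVE
False positives (alphabetical): cow koi ram yak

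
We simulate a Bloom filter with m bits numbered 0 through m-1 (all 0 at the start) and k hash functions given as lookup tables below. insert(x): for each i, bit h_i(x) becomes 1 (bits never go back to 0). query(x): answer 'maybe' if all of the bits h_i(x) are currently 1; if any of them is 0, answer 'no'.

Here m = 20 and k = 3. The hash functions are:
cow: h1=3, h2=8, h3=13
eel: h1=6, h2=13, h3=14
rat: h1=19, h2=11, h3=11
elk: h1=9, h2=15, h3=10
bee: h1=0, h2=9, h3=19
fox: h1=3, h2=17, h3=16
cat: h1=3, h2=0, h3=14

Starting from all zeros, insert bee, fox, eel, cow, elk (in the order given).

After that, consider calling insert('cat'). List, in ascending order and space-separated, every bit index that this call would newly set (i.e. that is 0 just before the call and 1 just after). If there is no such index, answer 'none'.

Answer: none

Derivation:
Start: bits=00000000000000000000
After insert 'bee': sets bits 0 9 19 -> bits=10000000010000000001
After insert 'fox': sets bits 3 16 17 -> bits=10010000010000001101
After insert 'eel': sets bits 6 13 14 -> bits=10010010010001101101
After insert 'cow': sets bits 3 8 13 -> bits=10010010110001101101
After insert 'elk': sets bits 9 10 15 -> bits=10010010111001111101
insert 'cat' would touch bits 0 3 14; currently bit0=1, bit3=1, bit14=1
Bits that are 0 among those (would change 0->1): none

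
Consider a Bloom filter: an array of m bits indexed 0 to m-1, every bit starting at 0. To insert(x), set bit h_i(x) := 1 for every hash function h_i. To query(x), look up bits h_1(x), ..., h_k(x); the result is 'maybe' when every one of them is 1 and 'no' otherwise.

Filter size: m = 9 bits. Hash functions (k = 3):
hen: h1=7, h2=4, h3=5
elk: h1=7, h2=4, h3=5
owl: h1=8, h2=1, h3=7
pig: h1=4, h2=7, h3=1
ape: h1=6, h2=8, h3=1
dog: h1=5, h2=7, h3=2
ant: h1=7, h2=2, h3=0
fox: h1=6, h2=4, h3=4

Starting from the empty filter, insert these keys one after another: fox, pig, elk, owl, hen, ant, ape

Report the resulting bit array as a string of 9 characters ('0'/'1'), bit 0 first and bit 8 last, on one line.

Start: bits=000000000
After insert 'fox': sets bits 4 6 -> bits=000010100
After insert 'pig': sets bits 1 4 7 -> bits=010010110
After insert 'elk': sets bits 4 5 7 -> bits=010011110
After insert 'owl': sets bits 1 7 8 -> bits=010011111
After insert 'hen': sets bits 4 5 7 -> bits=010011111
After insert 'ant': sets bits 0 2 7 -> bits=111011111
After insert 'ape': sets bits 1 6 8 -> bits=111011111

Answer: 111011111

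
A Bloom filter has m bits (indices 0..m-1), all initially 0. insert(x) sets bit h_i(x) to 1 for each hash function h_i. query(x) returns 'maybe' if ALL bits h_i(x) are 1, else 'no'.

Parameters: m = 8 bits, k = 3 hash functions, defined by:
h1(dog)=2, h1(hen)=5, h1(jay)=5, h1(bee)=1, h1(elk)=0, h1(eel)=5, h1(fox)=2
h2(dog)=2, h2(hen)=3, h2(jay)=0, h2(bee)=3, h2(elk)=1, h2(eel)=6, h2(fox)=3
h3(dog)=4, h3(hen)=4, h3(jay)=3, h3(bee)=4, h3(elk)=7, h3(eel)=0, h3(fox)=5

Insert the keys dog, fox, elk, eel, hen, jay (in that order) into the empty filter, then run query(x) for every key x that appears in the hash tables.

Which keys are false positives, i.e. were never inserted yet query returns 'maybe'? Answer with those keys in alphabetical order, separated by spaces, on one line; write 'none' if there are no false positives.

Start: bits=00000000
After insert 'dog': sets bits 2 4 -> bits=00101000
After insert 'fox': sets bits 2 3 5 -> bits=00111100
After insert 'elk': sets bits 0 1 7 -> bits=11111101
After insert 'eel': sets bits 0 5 6 -> bits=11111111
After insert 'hen': sets bits 3 4 5 -> bits=11111111
After insert 'jay': sets bits 0 3 5 -> bits=11111111
Not inserted: bee — query each against bits=11111111:
query bee: checks bit1=1, bit3=1, bit4=1 (all 1) -> maybe => FALSE POSITIVE
False positives (alphabetical): bee

Answer: bee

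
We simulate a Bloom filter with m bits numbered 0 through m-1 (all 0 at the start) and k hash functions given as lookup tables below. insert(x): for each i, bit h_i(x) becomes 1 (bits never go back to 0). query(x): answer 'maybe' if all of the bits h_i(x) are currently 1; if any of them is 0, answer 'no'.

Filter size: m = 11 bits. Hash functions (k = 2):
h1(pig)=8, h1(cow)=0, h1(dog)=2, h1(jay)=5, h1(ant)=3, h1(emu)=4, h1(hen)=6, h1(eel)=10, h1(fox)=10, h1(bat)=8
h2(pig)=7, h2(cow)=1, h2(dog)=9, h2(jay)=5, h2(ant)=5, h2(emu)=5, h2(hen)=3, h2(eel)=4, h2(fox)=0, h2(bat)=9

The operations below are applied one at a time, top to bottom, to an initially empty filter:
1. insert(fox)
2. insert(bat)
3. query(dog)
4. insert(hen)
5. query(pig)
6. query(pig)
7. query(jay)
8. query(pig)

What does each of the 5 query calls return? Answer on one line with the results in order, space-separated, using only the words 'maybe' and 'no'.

Answer: no no no no no

Derivation:
Start: bits=00000000000
Op 1: insert fox -> sets bits 0 10 -> bits=10000000001
Op 2: insert bat -> sets bits 8 9 -> bits=10000000111
Op 3: query dog -> checks bit2=0, bit9=1 (has a 0) -> no
Op 4: insert hen -> sets bits 3 6 -> bits=10010010111
Op 5: query pig -> checks bit7=0, bit8=1 (has a 0) -> no
Op 6: query pig -> checks bit7=0, bit8=1 (has a 0) -> no
Op 7: query jay -> checks bit5=0 (has a 0) -> no
Op 8: query pig -> checks bit7=0, bit8=1 (has a 0) -> no
Query results in order: no no no no no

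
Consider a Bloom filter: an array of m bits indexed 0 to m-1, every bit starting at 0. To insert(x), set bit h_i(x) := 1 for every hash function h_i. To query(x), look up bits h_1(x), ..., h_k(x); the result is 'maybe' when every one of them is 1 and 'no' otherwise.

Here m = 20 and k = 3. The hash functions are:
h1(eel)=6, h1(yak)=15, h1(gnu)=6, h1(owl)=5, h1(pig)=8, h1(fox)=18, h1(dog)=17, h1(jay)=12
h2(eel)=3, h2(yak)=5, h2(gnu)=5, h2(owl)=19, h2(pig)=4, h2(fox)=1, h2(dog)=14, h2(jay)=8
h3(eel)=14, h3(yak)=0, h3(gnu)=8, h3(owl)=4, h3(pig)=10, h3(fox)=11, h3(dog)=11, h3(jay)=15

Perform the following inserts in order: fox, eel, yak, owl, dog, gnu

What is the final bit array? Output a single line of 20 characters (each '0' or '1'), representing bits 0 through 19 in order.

Answer: 11011110100100110111

Derivation:
Start: bits=00000000000000000000
After insert 'fox': sets bits 1 11 18 -> bits=01000000000100000010
After insert 'eel': sets bits 3 6 14 -> bits=01010010000100100010
After insert 'yak': sets bits 0 5 15 -> bits=11010110000100110010
After insert 'owl': sets bits 4 5 19 -> bits=11011110000100110011
After insert 'dog': sets bits 11 14 17 -> bits=11011110000100110111
After insert 'gnu': sets bits 5 6 8 -> bits=11011110100100110111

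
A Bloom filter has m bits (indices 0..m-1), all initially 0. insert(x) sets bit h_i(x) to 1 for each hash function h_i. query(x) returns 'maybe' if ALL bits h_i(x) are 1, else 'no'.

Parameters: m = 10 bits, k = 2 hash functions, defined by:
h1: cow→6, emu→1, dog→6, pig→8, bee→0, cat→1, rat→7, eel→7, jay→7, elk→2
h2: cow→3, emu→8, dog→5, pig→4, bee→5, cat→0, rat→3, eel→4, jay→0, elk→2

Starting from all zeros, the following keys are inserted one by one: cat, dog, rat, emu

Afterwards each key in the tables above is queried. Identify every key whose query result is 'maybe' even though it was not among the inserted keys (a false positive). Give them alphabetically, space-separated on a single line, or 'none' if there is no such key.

Answer: bee cow jay

Derivation:
Start: bits=0000000000
After insert 'cat': sets bits 0 1 -> bits=1100000000
After insert 'dog': sets bits 5 6 -> bits=1100011000
After insert 'rat': sets bits 3 7 -> bits=1101011100
After insert 'emu': sets bits 1 8 -> bits=1101011110
Not inserted: bee cow eel elk jay pig — query each against bits=1101011110:
query bee: checks bit0=1, bit5=1 (all 1) -> maybe => FALSE POSITIVE
query cow: checks bit3=1, bit6=1 (all 1) -> maybe => FALSE POSITIVE
query eel: checks bit4=0, bit7=1 (has a 0) -> no => not a false positive
query elk: checks bit2=0 (has a 0) -> no => not a false positive
query jay: checks bit0=1, bit7=1 (all 1) -> maybe => FALSE POSITIVE
query pig: checks bit4=0, bit8=1 (has a 0) -> no => not a false positive
False positives (alphabetical): bee cow jay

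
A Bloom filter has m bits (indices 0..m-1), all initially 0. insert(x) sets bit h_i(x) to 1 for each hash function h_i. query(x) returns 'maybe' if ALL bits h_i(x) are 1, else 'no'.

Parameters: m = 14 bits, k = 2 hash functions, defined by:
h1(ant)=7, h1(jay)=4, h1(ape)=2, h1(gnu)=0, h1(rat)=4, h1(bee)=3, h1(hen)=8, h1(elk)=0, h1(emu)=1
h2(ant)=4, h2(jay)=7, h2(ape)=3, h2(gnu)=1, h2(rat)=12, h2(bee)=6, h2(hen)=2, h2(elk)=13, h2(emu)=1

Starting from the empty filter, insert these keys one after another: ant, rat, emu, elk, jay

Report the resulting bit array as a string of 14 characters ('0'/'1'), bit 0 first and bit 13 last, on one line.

Start: bits=00000000000000
After insert 'ant': sets bits 4 7 -> bits=00001001000000
After insert 'rat': sets bits 4 12 -> bits=00001001000010
After insert 'emu': sets bits 1 -> bits=01001001000010
After insert 'elk': sets bits 0 13 -> bits=11001001000011
After insert 'jay': sets bits 4 7 -> bits=11001001000011

Answer: 11001001000011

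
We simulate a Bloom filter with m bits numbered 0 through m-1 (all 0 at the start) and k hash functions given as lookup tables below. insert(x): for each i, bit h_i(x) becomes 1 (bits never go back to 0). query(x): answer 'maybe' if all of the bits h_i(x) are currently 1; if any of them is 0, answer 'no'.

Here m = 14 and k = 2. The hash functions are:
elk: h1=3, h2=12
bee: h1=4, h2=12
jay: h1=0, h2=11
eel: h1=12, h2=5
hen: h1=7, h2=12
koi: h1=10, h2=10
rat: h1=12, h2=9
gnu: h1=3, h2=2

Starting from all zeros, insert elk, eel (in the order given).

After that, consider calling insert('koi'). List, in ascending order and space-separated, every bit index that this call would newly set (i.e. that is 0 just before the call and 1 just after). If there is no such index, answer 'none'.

Start: bits=00000000000000
After insert 'elk': sets bits 3 12 -> bits=00010000000010
After insert 'eel': sets bits 5 12 -> bits=00010100000010
insert 'koi' would touch bits 10; currently bit10=0
Bits that are 0 among those (would change 0->1): 10

Answer: 10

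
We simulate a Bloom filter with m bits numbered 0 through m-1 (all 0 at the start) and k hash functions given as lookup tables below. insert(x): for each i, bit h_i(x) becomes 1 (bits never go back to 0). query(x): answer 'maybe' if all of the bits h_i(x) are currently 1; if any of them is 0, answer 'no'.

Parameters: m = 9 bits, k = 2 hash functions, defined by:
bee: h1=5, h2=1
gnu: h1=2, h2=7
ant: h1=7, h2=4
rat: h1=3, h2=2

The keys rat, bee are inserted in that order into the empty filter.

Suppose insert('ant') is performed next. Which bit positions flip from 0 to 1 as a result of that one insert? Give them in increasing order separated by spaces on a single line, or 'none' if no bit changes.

Start: bits=000000000
After insert 'rat': sets bits 2 3 -> bits=001100000
After insert 'bee': sets bits 1 5 -> bits=011101000
insert 'ant' would touch bits 4 7; currently bit4=0, bit7=0
Bits that are 0 among those (would change 0->1): 4 7

Answer: 4 7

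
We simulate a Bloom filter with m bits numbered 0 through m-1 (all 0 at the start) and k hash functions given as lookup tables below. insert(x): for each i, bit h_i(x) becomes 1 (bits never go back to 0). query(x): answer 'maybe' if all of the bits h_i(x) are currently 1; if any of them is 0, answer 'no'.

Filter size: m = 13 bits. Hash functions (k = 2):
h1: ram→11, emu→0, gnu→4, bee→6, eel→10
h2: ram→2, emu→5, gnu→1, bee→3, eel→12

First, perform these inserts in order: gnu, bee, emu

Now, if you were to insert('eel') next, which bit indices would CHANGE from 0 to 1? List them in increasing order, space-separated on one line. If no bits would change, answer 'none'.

Start: bits=0000000000000
After insert 'gnu': sets bits 1 4 -> bits=0100100000000
After insert 'bee': sets bits 3 6 -> bits=0101101000000
After insert 'emu': sets bits 0 5 -> bits=1101111000000
insert 'eel' would touch bits 10 12; currently bit10=0, bit12=0
Bits that are 0 among those (would change 0->1): 10 12

Answer: 10 12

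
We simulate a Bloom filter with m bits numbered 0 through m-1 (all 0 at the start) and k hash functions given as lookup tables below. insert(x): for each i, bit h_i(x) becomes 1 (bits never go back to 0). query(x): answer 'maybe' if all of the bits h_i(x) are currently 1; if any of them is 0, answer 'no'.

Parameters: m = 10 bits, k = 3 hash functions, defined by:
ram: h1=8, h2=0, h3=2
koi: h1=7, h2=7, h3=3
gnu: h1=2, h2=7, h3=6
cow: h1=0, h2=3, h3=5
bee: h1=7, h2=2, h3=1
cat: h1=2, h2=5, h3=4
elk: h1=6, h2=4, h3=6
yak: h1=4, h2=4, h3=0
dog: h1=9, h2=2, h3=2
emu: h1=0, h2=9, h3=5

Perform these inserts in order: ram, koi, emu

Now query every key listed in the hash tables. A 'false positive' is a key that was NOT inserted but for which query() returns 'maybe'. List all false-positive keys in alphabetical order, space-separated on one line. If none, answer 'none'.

Start: bits=0000000000
After insert 'ram': sets bits 0 2 8 -> bits=1010000010
After insert 'koi': sets bits 3 7 -> bits=1011000110
After insert 'emu': sets bits 0 5 9 -> bits=1011010111
Not inserted: bee cat cow dog elk gnu yak — query each against bits=1011010111:
query bee: checks bit1=0, bit2=1, bit7=1 (has a 0) -> no => not a false positive
query cat: checks bit2=1, bit4=0, bit5=1 (has a 0) -> no => not a false positive
query cow: checks bit0=1, bit3=1, bit5=1 (all 1) -> maybe => FALSE POSITIVE
query dog: checks bit2=1, bit9=1 (all 1) -> maybe => FALSE POSITIVE
query elk: checks bit4=0, bit6=0 (has a 0) -> no => not a false positive
query gnu: checks bit2=1, bit6=0, bit7=1 (has a 0) -> no => not a false positive
query yak: checks bit0=1, bit4=0 (has a 0) -> no => not a false positive
False positives (alphabetical): cow dog

Answer: cow dog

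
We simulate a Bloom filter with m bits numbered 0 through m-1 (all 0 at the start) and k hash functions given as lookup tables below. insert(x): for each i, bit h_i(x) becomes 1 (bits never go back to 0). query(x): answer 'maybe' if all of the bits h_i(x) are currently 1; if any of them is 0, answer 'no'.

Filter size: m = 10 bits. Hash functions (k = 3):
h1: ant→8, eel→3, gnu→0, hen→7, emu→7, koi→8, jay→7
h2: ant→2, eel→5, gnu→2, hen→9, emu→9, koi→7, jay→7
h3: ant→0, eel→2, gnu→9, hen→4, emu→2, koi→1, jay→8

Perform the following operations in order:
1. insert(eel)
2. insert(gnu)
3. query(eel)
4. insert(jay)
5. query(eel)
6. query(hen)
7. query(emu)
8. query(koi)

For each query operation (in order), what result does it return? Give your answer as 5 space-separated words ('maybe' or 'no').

Answer: maybe maybe no maybe no

Derivation:
Start: bits=0000000000
Op 1: insert eel -> sets bits 2 3 5 -> bits=0011010000
Op 2: insert gnu -> sets bits 0 2 9 -> bits=1011010001
Op 3: query eel -> checks bit2=1, bit3=1, bit5=1 (all 1) -> maybe
Op 4: insert jay -> sets bits 7 8 -> bits=1011010111
Op 5: query eel -> checks bit2=1, bit3=1, bit5=1 (all 1) -> maybe
Op 6: query hen -> checks bit4=0, bit7=1, bit9=1 (has a 0) -> no
Op 7: query emu -> checks bit2=1, bit7=1, bit9=1 (all 1) -> maybe
Op 8: query koi -> checks bit1=0, bit7=1, bit8=1 (has a 0) -> no
Query results in order: maybe maybe no maybe no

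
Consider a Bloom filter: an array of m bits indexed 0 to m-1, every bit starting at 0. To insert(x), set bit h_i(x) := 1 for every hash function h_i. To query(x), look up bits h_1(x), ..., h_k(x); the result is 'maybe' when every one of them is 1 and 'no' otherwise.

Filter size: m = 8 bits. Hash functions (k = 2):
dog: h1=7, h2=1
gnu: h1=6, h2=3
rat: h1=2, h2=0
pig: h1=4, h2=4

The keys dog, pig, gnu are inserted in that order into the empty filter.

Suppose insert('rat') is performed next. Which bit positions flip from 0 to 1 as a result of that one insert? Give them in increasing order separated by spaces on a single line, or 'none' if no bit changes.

Start: bits=00000000
After insert 'dog': sets bits 1 7 -> bits=01000001
After insert 'pig': sets bits 4 -> bits=01001001
After insert 'gnu': sets bits 3 6 -> bits=01011011
insert 'rat' would touch bits 0 2; currently bit0=0, bit2=0
Bits that are 0 among those (would change 0->1): 0 2

Answer: 0 2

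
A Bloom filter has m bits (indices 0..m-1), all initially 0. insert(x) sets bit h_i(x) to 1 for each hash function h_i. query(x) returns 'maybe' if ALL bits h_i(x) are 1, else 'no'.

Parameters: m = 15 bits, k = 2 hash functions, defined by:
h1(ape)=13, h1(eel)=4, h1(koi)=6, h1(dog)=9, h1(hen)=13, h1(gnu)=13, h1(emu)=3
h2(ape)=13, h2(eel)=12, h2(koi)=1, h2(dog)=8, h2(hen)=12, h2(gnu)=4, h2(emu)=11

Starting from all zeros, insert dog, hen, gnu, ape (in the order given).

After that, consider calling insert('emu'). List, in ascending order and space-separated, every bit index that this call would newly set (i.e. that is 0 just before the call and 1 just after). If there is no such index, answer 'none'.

Start: bits=000000000000000
After insert 'dog': sets bits 8 9 -> bits=000000001100000
After insert 'hen': sets bits 12 13 -> bits=000000001100110
After insert 'gnu': sets bits 4 13 -> bits=000010001100110
After insert 'ape': sets bits 13 -> bits=000010001100110
insert 'emu' would touch bits 3 11; currently bit3=0, bit11=0
Bits that are 0 among those (would change 0->1): 3 11

Answer: 3 11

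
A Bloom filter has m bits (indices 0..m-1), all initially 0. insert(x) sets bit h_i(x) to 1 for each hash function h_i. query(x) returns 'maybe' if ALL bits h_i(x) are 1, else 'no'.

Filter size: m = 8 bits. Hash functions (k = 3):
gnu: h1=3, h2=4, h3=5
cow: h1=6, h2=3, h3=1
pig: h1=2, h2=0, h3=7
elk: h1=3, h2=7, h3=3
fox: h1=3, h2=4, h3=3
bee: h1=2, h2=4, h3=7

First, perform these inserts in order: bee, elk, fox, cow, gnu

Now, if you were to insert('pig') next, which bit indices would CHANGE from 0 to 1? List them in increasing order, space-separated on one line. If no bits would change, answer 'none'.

Start: bits=00000000
After insert 'bee': sets bits 2 4 7 -> bits=00101001
After insert 'elk': sets bits 3 7 -> bits=00111001
After insert 'fox': sets bits 3 4 -> bits=00111001
After insert 'cow': sets bits 1 3 6 -> bits=01111011
After insert 'gnu': sets bits 3 4 5 -> bits=01111111
insert 'pig' would touch bits 0 2 7; currently bit0=0, bit2=1, bit7=1
Bits that are 0 among those (would change 0->1): 0

Answer: 0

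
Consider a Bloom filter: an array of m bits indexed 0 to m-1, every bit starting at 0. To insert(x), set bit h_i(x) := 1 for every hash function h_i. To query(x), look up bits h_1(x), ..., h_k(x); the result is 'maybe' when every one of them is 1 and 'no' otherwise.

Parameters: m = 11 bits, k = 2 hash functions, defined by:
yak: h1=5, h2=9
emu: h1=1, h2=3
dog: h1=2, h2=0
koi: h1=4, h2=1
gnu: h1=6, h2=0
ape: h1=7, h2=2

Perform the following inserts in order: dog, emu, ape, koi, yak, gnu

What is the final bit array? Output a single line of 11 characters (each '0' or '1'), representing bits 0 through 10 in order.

Answer: 11111111010

Derivation:
Start: bits=00000000000
After insert 'dog': sets bits 0 2 -> bits=10100000000
After insert 'emu': sets bits 1 3 -> bits=11110000000
After insert 'ape': sets bits 2 7 -> bits=11110001000
After insert 'koi': sets bits 1 4 -> bits=11111001000
After insert 'yak': sets bits 5 9 -> bits=11111101010
After insert 'gnu': sets bits 0 6 -> bits=11111111010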